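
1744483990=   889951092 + 854532898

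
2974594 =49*60706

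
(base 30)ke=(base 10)614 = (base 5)4424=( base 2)1001100110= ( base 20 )1AE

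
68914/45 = 68914/45  =  1531.42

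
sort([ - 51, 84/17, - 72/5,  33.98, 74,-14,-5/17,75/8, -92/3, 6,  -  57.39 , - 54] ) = [ - 57.39,-54, - 51, - 92/3, - 72/5, - 14, - 5/17, 84/17, 6, 75/8,33.98 , 74 ]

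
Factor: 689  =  13^1 * 53^1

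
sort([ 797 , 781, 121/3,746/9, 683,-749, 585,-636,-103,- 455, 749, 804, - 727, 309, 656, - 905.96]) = [ - 905.96, - 749, - 727, - 636,-455, - 103, 121/3,746/9, 309,585, 656,  683, 749,  781,797, 804 ]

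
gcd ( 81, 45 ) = 9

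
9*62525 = 562725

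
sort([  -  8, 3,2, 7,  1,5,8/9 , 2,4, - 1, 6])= [  -  8, - 1,8/9,1,  2,2, 3,4, 5,6,  7]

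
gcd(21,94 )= 1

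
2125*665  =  1413125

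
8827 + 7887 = 16714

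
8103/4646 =8103/4646 =1.74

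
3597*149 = 535953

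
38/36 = 19/18= 1.06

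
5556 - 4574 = 982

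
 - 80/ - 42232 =10/5279  =  0.00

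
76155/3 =25385 = 25385.00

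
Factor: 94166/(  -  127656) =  - 2^ ( - 2)*3^( - 4 )*239^1  =  - 239/324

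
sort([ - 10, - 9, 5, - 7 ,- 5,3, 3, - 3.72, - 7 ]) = [ - 10,-9, - 7, - 7,  -  5, - 3.72,3, 3, 5 ] 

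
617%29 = 8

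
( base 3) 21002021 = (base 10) 5164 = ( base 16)142c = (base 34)4fu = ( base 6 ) 35524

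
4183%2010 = 163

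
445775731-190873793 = 254901938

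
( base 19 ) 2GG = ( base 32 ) 10I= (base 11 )868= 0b10000010010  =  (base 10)1042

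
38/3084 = 19/1542=0.01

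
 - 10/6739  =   - 1 + 6729/6739  =  - 0.00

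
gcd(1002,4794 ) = 6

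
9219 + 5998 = 15217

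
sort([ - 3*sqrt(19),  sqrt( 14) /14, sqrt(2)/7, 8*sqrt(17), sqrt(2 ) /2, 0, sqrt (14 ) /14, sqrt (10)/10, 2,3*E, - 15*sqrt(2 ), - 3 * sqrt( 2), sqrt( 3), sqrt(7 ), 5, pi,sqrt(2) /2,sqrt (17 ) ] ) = [ - 15*sqrt( 2), - 3*sqrt( 19), - 3 * sqrt(2), 0, sqrt(2)/7,sqrt ( 14)/14, sqrt( 14 )/14,sqrt( 10) /10,sqrt( 2)/2,sqrt(2) /2, sqrt( 3) , 2, sqrt( 7),pi, sqrt(17 ), 5,3*E,8*sqrt( 17) ]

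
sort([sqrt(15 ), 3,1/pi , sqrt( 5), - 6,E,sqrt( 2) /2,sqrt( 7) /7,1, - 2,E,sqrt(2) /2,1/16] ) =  [ - 6, - 2, 1/16,1/pi,sqrt(7 )/7, sqrt(2)/2,sqrt(2 ) /2, 1, sqrt( 5), E, E , 3,sqrt( 15 )] 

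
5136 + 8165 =13301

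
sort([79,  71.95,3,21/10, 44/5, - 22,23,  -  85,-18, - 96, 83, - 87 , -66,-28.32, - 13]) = [ - 96, - 87 , - 85 ,-66, - 28.32, - 22, -18, - 13 , 21/10,3,44/5,23,71.95, 79,  83]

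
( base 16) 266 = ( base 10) 614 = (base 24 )11E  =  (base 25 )OE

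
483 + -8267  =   - 7784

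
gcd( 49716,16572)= 16572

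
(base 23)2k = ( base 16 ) 42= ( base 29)28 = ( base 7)123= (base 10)66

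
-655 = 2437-3092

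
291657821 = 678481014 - 386823193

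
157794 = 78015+79779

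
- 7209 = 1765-8974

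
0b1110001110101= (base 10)7285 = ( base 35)5X5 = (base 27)9qm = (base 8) 16165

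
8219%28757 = 8219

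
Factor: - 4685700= - 2^2*3^1 * 5^2*15619^1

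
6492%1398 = 900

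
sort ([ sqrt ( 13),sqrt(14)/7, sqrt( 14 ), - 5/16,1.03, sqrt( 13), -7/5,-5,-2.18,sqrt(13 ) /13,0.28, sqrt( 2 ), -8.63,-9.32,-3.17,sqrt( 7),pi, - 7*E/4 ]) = [ - 9.32,-8.63, - 5,  -  7*E/4,-3.17,-2.18, - 7/5, - 5/16,sqrt(13 )/13,0.28,sqrt(14) /7,1.03, sqrt (2 ),sqrt ( 7 ),pi , sqrt(13 ),sqrt( 13 ),sqrt(14 ) ]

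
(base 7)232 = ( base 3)11111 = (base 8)171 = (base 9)144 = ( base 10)121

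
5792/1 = 5792 = 5792.00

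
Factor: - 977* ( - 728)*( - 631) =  - 448802536 = - 2^3*7^1*13^1 * 631^1*977^1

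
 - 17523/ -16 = 17523/16 =1095.19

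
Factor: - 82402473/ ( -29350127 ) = 3^1 * 73^1*587^1*641^1*29350127^( -1) 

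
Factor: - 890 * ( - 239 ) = 212710= 2^1 * 5^1* 89^1*239^1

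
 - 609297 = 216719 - 826016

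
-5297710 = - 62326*85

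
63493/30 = 63493/30 =2116.43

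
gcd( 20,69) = 1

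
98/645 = 98/645= 0.15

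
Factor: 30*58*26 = 2^3*3^1*5^1*13^1*29^1= 45240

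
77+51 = 128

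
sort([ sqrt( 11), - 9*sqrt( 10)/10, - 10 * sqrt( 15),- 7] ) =[  -  10 *sqrt( 15), - 7,-9*sqrt( 10)/10, sqrt(11)] 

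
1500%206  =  58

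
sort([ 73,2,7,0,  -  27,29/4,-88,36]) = [ -88, - 27,0,2,  7,29/4, 36,  73 ]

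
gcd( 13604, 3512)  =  4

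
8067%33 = 15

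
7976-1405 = 6571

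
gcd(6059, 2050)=1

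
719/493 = 1 + 226/493 = 1.46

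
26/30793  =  26/30793= 0.00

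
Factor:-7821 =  - 3^2*11^1*79^1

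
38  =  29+9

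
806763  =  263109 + 543654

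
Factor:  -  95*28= -2660 = - 2^2*5^1*7^1*19^1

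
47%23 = 1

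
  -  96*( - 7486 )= 718656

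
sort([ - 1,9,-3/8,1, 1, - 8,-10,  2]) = [ - 10, -8, - 1, - 3/8,1,1, 2,9]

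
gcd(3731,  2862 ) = 1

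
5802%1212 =954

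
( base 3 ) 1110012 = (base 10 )1058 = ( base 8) 2042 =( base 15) 4A8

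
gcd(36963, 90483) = 3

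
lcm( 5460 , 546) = 5460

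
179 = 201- 22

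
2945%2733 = 212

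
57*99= 5643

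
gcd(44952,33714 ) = 11238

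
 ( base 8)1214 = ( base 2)1010001100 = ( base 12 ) 464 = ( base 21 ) 1a1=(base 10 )652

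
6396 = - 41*( - 156 )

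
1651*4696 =7753096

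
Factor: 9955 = 5^1*11^1*181^1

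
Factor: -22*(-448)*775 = 2^7*5^2*7^1*11^1*31^1 = 7638400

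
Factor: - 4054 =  - 2^1*2027^1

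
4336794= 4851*894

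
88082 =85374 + 2708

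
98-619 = - 521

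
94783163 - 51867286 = 42915877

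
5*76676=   383380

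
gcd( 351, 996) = 3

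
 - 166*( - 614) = 101924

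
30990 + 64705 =95695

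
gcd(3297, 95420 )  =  1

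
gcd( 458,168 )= 2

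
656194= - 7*( - 93742 )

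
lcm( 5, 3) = 15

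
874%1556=874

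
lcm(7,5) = 35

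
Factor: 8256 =2^6 * 3^1 * 43^1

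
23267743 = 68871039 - 45603296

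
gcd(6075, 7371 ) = 81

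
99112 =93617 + 5495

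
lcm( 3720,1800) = 55800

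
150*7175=1076250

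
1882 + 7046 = 8928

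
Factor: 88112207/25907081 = 17^1 * 37^1*71^1*1973^1*1997^ ( - 1)*12973^( - 1) 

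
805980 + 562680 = 1368660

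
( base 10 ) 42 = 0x2A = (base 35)17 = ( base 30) 1c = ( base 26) 1G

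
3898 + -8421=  - 4523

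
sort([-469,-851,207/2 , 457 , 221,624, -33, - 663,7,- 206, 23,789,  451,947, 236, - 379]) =[ - 851, - 663, - 469, - 379, -206, - 33,7,23, 207/2,221 , 236,451, 457,624,789,947 ] 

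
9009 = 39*231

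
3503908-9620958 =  - 6117050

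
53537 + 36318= 89855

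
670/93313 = 670/93313  =  0.01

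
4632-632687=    - 628055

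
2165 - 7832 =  - 5667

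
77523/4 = 19380 + 3/4 = 19380.75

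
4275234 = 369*11586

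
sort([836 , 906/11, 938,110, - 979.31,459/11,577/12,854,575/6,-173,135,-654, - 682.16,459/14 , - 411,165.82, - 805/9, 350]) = [ - 979.31, - 682.16, - 654, - 411, - 173, - 805/9 , 459/14,459/11, 577/12 , 906/11,575/6,110,135,165.82, 350,836, 854, 938 ]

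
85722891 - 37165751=48557140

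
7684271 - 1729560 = 5954711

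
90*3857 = 347130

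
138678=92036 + 46642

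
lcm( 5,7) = 35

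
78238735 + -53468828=24769907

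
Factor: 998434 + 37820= 1036254 = 2^1  *3^1* 172709^1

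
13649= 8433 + 5216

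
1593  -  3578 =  - 1985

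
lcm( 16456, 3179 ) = 279752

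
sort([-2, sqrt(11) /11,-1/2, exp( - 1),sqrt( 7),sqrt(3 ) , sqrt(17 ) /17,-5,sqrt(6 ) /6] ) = [ - 5, - 2,  -  1/2, sqrt( 17) /17,sqrt ( 11) /11,exp( - 1 ),sqrt(6 )/6,  sqrt( 3 ),sqrt(7 )]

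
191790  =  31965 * 6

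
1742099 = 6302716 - 4560617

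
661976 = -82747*(- 8 )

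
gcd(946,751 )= 1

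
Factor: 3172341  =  3^1*193^1 * 5479^1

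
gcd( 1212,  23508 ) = 12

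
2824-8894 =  - 6070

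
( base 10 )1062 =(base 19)2hh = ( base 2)10000100110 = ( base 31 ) 138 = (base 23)204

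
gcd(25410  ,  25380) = 30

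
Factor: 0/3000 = 0^1 = 0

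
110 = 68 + 42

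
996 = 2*498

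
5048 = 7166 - 2118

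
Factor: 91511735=5^1*7^1*2614621^1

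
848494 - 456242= 392252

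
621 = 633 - 12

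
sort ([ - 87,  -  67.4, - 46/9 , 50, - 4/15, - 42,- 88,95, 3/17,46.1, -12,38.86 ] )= [ - 88,  -  87,  -  67.4, - 42, - 12,  -  46/9 ,  -  4/15,3/17, 38.86, 46.1,50,95 ] 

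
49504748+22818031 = 72322779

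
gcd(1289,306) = 1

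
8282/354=4141/177 = 23.40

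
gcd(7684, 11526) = 3842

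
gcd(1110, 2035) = 185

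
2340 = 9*260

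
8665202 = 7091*1222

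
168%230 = 168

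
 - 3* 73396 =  - 220188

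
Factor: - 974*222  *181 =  - 39137268 = -2^2*3^1*37^1*181^1*487^1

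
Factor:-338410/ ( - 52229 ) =2^1*5^1*29^(-1 )*43^1*787^1 * 1801^ (-1)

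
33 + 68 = 101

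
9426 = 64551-55125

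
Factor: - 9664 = - 2^6*151^1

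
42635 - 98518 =  -  55883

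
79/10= 7 + 9/10  =  7.90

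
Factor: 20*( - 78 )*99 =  - 2^3*3^3*5^1*11^1 *13^1 = - 154440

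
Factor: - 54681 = - 3^1*11^1*1657^1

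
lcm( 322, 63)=2898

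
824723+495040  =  1319763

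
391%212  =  179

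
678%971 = 678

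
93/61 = 1  +  32/61 = 1.52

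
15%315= 15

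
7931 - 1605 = 6326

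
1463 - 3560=-2097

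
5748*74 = 425352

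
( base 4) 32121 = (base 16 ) 399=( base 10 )921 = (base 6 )4133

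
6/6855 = 2/2285 = 0.00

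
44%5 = 4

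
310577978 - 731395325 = -420817347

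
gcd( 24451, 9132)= 1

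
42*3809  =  159978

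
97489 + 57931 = 155420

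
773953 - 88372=685581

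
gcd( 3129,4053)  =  21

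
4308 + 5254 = 9562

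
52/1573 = 4/121 = 0.03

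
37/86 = 37/86  =  0.43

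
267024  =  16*16689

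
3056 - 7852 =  - 4796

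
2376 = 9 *264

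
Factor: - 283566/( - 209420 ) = 501/370=2^( - 1)*3^1*5^(-1)*37^( - 1 )*167^1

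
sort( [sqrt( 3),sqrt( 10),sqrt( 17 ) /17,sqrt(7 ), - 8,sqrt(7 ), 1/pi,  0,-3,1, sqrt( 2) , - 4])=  [ - 8, - 4, - 3, 0 , sqrt( 17)/17,1/pi,1, sqrt( 2),  sqrt( 3),sqrt( 7),sqrt (7 ), sqrt( 10 )]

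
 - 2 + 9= 7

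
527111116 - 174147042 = 352964074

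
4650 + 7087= 11737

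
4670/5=934 = 934.00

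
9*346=3114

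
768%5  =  3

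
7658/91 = 84 + 2/13 = 84.15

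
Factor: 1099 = 7^1 * 157^1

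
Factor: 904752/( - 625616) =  - 3^2 * 103^1*641^( - 1) = - 927/641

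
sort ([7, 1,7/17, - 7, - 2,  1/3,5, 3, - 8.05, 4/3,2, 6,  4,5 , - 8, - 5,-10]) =[ - 10, - 8.05, - 8,-7, - 5, - 2, 1/3, 7/17,1,4/3, 2, 3, 4,5,5, 6, 7]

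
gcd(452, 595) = 1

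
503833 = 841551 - 337718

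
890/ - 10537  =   -1 + 9647/10537 = - 0.08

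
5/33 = 5/33 = 0.15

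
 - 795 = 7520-8315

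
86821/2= 43410 + 1/2  =  43410.50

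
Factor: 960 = 2^6*3^1 * 5^1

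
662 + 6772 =7434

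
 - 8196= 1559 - 9755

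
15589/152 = 15589/152 = 102.56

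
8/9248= 1/1156 =0.00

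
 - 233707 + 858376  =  624669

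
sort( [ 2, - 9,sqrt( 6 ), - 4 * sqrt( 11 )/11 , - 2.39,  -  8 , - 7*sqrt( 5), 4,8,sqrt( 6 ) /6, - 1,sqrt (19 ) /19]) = [ - 7*sqrt(5), - 9, - 8,-2.39, - 4*sqrt( 11 )/11,-1, sqrt( 19 )/19,sqrt(6 ) /6, 2,sqrt( 6 ),4, 8 ] 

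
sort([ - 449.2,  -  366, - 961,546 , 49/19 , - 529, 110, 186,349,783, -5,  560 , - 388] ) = [ - 961 ,-529, - 449.2,-388,-366 , - 5,49/19, 110, 186,349,546 , 560,  783 ] 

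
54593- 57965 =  - 3372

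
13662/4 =6831/2=3415.50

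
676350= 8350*81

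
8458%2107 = 30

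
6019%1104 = 499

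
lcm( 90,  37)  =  3330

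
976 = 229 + 747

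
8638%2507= 1117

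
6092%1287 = 944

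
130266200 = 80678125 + 49588075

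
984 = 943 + 41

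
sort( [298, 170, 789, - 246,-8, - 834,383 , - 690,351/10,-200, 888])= [  -  834, - 690, - 246,- 200, -8,351/10,170,298, 383,789,888]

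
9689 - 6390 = 3299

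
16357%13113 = 3244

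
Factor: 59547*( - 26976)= - 2^5*3^2*23^1*281^1 *863^1 = -1606339872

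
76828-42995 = 33833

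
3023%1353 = 317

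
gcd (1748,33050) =2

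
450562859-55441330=395121529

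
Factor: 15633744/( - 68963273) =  - 2^4*3^1 * 7^2*17^2*23^1*68963273^( - 1 )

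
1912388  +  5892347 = 7804735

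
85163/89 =85163/89 =956.89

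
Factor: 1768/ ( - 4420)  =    -  2/5 = - 2^1*5^( - 1)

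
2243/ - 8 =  - 281 + 5/8 = -  280.38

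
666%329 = 8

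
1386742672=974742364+412000308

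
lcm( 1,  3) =3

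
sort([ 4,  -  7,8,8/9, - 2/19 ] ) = [ - 7,  -  2/19 , 8/9, 4, 8 ]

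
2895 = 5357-2462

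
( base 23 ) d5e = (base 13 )325C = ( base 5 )211011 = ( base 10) 7006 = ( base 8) 15536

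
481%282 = 199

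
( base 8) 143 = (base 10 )99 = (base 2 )1100011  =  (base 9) 120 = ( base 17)5e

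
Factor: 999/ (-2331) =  - 3^1*7^(-1 ) = -3/7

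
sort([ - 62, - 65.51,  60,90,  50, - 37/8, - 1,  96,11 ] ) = [ - 65.51, - 62,  -  37/8, - 1,11, 50, 60,90 , 96] 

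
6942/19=365  +  7/19 = 365.37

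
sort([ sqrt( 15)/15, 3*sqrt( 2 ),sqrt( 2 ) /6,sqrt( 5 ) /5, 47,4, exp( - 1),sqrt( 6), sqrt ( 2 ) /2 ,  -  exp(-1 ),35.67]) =[ - exp( - 1), sqrt( 2 ) /6, sqrt( 15 ) /15, exp(  -  1 ),sqrt( 5)/5,sqrt( 2 )/2, sqrt(6 ), 4,3 * sqrt( 2), 35.67, 47] 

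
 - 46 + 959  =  913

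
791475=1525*519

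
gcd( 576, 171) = 9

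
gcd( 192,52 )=4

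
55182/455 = 121+127/455 = 121.28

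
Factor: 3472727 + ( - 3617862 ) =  - 5^1*29027^1  =  -145135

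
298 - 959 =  - 661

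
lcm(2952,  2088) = 85608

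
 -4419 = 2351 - 6770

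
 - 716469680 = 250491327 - 966961007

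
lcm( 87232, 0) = 0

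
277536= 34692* 8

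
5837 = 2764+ 3073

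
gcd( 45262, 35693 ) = 7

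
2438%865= 708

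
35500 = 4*8875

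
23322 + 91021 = 114343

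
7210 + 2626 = 9836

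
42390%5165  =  1070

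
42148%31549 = 10599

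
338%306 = 32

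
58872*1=58872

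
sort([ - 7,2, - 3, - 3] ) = [-7, - 3, - 3, 2]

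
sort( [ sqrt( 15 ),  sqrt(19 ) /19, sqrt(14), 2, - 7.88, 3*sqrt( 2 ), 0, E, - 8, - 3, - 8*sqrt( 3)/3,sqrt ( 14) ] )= [ - 8, - 7.88 , - 8 * sqrt( 3)/3 , - 3,0, sqrt( 19 ) /19,2, E , sqrt( 14 ),  sqrt(14),  sqrt( 15),3* sqrt(2 )]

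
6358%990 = 418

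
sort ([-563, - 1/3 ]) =[-563,-1/3] 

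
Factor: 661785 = 3^1*5^1* 44119^1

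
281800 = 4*70450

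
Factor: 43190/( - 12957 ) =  - 2^1*3^( - 1 )*5^1=- 10/3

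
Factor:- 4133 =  - 4133^1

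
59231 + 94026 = 153257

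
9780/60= 163 = 163.00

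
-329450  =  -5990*55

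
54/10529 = 54/10529 =0.01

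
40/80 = 1/2 =0.50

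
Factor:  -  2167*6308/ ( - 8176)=2^( - 2)*7^(- 1 )*11^1*19^1*73^( - 1)*83^1*197^1 = 3417359/2044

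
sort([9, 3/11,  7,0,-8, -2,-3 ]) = [- 8,-3, - 2, 0,3/11,7, 9]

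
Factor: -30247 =-7^1*29^1 * 149^1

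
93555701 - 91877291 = 1678410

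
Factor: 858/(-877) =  -2^1 * 3^1*11^1* 13^1*877^( - 1 )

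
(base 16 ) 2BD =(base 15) 31b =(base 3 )221222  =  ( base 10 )701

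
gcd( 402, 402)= 402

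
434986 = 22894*19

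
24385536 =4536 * 5376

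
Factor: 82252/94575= 2^2*3^(  -  1 ) * 5^( - 2 )*13^(-1 )*97^(-1) * 20563^1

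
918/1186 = 459/593 = 0.77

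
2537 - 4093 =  - 1556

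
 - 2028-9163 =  - 11191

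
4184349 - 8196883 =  - 4012534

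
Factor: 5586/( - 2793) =-2^1 = -  2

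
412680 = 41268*10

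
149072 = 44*3388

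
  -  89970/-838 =107 + 152/419 = 107.36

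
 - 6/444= - 1/74 = - 0.01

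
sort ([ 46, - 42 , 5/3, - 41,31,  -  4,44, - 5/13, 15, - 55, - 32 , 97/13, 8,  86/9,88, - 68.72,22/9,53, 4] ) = [ - 68.72, - 55, - 42, - 41, - 32, - 4 ,  -  5/13,5/3 , 22/9, 4, 97/13, 8, 86/9, 15, 31,  44, 46,  53, 88 ] 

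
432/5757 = 144/1919 = 0.08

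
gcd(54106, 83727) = 1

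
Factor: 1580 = 2^2*5^1*79^1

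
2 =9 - 7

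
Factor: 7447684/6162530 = 2^1 * 5^( - 1)*11^( - 3)*463^( - 1) * 1861921^1 =3723842/3081265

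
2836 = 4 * 709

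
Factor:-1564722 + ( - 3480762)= - 2^2 * 3^1 * 420457^1 =-5045484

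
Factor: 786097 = 13^1 *17^1*3557^1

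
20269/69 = 20269/69 =293.75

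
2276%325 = 1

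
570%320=250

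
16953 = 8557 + 8396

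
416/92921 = 416/92921=0.00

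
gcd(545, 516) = 1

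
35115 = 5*7023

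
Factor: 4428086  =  2^1 * 13^1*37^1*4603^1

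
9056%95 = 31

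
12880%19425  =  12880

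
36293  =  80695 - 44402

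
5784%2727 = 330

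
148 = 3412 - 3264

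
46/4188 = 23/2094 = 0.01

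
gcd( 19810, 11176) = 2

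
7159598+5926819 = 13086417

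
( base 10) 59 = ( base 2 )111011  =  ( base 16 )3b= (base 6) 135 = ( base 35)1o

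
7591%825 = 166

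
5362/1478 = 2681/739=3.63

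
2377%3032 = 2377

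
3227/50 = 64 + 27/50=64.54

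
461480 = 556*830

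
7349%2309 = 422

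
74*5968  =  441632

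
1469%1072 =397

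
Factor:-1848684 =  - 2^2*3^1*154057^1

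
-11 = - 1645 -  - 1634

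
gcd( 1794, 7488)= 78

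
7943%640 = 263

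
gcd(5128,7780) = 4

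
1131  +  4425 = 5556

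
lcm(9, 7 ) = 63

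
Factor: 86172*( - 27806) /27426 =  - 2^2 * 7^( - 1)*43^1*167^1*653^( - 1 )* 13903^1 = - 399349772/4571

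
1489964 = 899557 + 590407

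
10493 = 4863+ 5630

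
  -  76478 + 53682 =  - 22796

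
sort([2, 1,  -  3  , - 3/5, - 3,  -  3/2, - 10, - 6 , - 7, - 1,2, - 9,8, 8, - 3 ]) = [  -  10, - 9, - 7 , - 6, - 3, - 3, -3, - 3/2, - 1, - 3/5,  1,  2,2, 8,8 ] 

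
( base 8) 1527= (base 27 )14I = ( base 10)855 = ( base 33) PU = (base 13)50A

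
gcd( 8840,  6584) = 8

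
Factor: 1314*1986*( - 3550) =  - 2^3*3^3*5^2*71^1*73^1*331^1 = -9264094200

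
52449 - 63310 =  - 10861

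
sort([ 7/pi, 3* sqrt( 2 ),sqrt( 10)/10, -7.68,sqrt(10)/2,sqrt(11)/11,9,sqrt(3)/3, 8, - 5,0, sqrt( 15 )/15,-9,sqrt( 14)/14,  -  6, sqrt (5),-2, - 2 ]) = [ - 9, - 7.68,-6,- 5,-2,-2,0, sqrt ( 15)/15, sqrt(14)/14,sqrt(11 )/11,sqrt(10 )/10,  sqrt( 3)/3,sqrt(10) /2, 7/pi,  sqrt(5),3*sqrt(2),  8,9 ] 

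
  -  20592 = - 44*468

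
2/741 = 2/741 = 0.00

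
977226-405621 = 571605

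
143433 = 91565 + 51868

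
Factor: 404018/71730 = 202009/35865 = 3^ ( - 2 )*5^( - 1) * 23^1*797^ ( - 1 )*8783^1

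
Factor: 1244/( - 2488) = -2^(-1 ) = - 1/2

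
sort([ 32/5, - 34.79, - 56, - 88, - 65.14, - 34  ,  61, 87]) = [ - 88,-65.14,-56, - 34.79, - 34,  32/5,61,  87]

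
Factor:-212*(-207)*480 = 2^7*3^3*5^1*23^1*53^1 = 21064320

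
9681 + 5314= 14995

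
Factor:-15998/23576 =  - 2^( - 2) * 7^( - 1 )*19^1 = - 19/28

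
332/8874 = 166/4437 = 0.04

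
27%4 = 3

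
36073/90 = 400 + 73/90 = 400.81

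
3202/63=3202/63 = 50.83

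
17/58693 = 17/58693 = 0.00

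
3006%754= 744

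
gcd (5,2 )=1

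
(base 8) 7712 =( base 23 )7eh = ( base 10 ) 4042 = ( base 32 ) 3UA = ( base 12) 240a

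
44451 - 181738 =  - 137287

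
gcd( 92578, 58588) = 2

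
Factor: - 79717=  - 11^1 * 7247^1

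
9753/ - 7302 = -3251/2434 = - 1.34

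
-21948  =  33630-55578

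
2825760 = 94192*30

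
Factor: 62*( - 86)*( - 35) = 2^2 *5^1*7^1*31^1*43^1 = 186620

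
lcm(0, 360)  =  0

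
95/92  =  1 + 3/92 = 1.03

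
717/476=717/476 = 1.51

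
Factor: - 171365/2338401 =-3^( - 1)*5^1*13^(-1 )*17^( - 1 )*3527^ ( -1)*34273^1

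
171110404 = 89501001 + 81609403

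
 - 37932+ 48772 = 10840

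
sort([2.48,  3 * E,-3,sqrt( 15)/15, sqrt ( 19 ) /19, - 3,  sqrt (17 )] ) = [ - 3, - 3,sqrt(19 )/19, sqrt (15)/15, 2.48, sqrt (17 ),3 * E]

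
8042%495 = 122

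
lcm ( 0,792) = 0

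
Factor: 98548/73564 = 53^( - 1 )*71^1 = 71/53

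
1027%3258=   1027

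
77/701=77/701= 0.11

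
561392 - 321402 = 239990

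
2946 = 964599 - 961653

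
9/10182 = 3/3394  =  0.00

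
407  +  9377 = 9784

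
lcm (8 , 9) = 72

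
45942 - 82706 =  - 36764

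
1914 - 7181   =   - 5267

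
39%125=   39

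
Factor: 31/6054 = 2^( - 1)  *3^ ( - 1)*31^1 *1009^(  -  1 ) 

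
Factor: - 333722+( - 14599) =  - 348321 = - 3^1*116107^1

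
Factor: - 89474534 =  - 2^1*19^1*2354593^1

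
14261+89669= 103930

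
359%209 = 150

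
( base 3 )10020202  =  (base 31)2ED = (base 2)100101000001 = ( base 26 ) 3D3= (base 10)2369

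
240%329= 240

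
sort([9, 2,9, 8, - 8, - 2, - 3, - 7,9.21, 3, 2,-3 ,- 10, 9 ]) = [ -10, -8, - 7,-3, - 3,-2, 2, 2, 3,  8, 9, 9,  9, 9.21 ] 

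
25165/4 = 25165/4   =  6291.25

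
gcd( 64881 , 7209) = 7209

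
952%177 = 67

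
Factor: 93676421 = 93676421^1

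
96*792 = 76032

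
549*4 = 2196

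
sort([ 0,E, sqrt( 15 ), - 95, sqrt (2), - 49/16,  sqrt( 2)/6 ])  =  [ - 95, - 49/16, 0, sqrt( 2 ) /6, sqrt( 2), E, sqrt( 15)]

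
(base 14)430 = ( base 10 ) 826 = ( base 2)1100111010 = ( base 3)1010121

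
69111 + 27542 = 96653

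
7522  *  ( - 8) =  - 60176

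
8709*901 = 7846809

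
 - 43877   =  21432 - 65309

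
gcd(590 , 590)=590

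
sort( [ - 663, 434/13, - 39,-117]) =[ - 663, - 117, - 39, 434/13 ]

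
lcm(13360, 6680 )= 13360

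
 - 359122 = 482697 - 841819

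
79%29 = 21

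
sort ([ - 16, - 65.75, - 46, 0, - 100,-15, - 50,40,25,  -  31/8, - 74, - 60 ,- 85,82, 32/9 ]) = [ - 100, - 85, - 74, - 65.75, - 60,  -  50,-46, - 16, - 15, - 31/8,0,32/9,25,40,82 ] 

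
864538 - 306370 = 558168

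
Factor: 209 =11^1*19^1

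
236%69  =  29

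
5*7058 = 35290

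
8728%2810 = 298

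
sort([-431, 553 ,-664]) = [ - 664, - 431, 553]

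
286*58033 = 16597438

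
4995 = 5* 999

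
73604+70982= 144586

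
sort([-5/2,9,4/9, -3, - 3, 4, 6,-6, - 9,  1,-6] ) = [ - 9,- 6,- 6, -3, - 3,  -  5/2,4/9,1,4,  6,9]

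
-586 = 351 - 937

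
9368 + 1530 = 10898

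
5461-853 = 4608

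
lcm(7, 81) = 567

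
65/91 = 5/7 =0.71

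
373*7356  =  2743788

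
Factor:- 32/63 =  - 2^5*3^( - 2) * 7^( - 1 ) 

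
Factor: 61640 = 2^3*5^1  *23^1*67^1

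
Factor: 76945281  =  3^1*7^1*17^1*23^1*9371^1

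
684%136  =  4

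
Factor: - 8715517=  - 79^1*110323^1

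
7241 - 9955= - 2714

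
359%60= 59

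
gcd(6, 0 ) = 6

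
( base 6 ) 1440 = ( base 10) 384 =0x180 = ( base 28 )DK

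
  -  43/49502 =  - 43/49502  =  -0.00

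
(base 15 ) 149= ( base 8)446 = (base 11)248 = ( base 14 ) 170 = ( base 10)294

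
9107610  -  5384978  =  3722632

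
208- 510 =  - 302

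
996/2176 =249/544= 0.46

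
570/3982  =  285/1991=0.14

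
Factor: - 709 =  - 709^1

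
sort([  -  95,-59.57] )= [-95,-59.57 ] 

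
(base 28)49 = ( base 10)121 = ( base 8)171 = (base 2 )1111001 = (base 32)3P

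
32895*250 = 8223750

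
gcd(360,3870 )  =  90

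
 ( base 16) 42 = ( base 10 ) 66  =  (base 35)1v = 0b1000010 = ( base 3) 2110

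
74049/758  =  97 + 523/758 = 97.69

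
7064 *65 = 459160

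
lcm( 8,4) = 8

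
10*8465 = 84650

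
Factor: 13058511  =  3^1*53^1*82129^1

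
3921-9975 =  - 6054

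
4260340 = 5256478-996138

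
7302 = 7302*1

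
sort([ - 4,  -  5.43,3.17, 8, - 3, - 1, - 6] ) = [-6,-5.43, - 4, - 3,-1, 3.17,8]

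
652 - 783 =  - 131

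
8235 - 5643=2592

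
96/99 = 32/33 = 0.97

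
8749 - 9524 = - 775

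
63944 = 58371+5573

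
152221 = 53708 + 98513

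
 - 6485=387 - 6872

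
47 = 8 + 39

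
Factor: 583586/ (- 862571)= - 2^1 *109^1*2677^1 * 862571^(- 1)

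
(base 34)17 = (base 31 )1A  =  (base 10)41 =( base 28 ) 1D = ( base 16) 29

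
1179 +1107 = 2286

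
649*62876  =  40806524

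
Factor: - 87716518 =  - 2^1*97^1*379^1*1193^1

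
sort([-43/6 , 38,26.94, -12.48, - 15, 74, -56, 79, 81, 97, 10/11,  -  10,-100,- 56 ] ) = [-100,  -  56, - 56, - 15, - 12.48, - 10 , -43/6, 10/11,  26.94, 38,74, 79,  81, 97]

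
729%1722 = 729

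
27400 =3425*8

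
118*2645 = 312110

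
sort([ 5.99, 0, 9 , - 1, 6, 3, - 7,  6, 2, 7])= [ - 7, - 1, 0, 2,3, 5.99, 6 , 6 , 7, 9]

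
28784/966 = 2056/69  =  29.80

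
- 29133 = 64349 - 93482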